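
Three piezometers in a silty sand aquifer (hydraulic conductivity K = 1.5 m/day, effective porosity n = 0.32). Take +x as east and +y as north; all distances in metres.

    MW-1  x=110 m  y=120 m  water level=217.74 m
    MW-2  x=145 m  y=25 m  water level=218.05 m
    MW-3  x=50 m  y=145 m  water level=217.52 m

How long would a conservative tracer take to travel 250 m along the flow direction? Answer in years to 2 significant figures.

With h = a·x + b·y + c and MW-1 as origin, the differences give:
  35·a + (-95)·b = +0.31
  (-60)·a + 25·b = -0.22
Eliminate b (×25 and ×(-95), subtract): -4825·a = -13.150 → a = ∂h/∂x = +0.002725
Back-substitute: b = ∂h/∂y = -0.002259.
|∇h| = √(0.002725² + -0.002259²) = 0.00354
Seepage velocity v = K·i/n = 1.5 × 0.00354 / 0.32 = 0.01659 m/day.
t = 250 / 0.01659 = 1.507e+04 days = 41.3 years.

41 years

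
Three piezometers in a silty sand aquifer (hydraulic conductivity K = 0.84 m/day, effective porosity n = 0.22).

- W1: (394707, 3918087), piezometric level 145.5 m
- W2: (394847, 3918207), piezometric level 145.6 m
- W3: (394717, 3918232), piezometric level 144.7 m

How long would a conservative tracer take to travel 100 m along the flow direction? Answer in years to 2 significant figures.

Three-point gradient (reference W1): Δ to W2 = (140, 120, +0.1), Δ to W3 = (10, 145, -0.8).
∂h/∂x = +0.005785, ∂h/∂y = -0.005916 (det = 19100).
|∇h| = √(0.005785² + -0.005916²) = 0.008274
Seepage velocity v = K·i/n = 0.84 × 0.008274 / 0.22 = 0.03159 m/day.
t = 100 / 0.03159 = 3166 days = 8.67 years.

8.7 years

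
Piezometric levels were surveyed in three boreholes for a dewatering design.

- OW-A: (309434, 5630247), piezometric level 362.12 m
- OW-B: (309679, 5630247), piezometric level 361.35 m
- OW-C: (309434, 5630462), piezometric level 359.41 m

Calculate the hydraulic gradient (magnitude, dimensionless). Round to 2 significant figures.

∂h/∂x = (361.35 − 362.12) / (309679 − 309434) = -0.003143
∂h/∂y = (359.41 − 362.12) / (5630462 − 5630247) = -0.01260
|∇h| = √(-0.003143² + -0.01260²) = 0.01299

0.013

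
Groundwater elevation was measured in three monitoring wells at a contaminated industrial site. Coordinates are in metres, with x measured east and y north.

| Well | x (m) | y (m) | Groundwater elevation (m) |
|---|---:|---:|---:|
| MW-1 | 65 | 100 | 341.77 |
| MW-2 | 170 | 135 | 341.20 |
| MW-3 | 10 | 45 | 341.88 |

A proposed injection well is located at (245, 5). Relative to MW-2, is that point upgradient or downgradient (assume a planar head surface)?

downgradient

Differences from MW-1: to MW-2 (Δx, Δy, Δh) = (105, 35, -0.57); to MW-3 = (-55, -55, +0.11).
Solve a·Δx + b·Δy = Δh: det = 105·(-55) − (-55)·35 = -3850.
∂h/∂x = [(-0.57)·(-55) − (+0.11)·35] / -3850 = -0.007143
∂h/∂y = [105·(+0.11) − (-55)·(-0.57)] / -3850 = +0.005143
Head at (245, 5) = 341.77 + (-0.007143)·(180) + (+0.005143)·(-95) = 340.00 m.
That is lower than the 341.20 m at MW-2, so the point is downgradient.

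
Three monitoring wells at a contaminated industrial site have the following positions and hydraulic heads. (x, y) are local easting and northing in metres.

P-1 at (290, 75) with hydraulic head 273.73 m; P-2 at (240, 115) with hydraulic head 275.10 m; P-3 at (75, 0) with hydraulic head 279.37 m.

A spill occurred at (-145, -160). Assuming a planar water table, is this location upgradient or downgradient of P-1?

Three-point gradient (reference P-1): Δ to P-2 = (-50, 40, +1.37), Δ to P-3 = (-215, -75, +5.64).
∂h/∂x = -0.02659, ∂h/∂y = +0.001016 (det = 12350).
Head at (-145, -160) = 273.73 + (-0.02659)·(-435) + (+0.001016)·(-235) = 285.06 m.
That is higher than the 273.73 m at P-1, so the point is upgradient.

upgradient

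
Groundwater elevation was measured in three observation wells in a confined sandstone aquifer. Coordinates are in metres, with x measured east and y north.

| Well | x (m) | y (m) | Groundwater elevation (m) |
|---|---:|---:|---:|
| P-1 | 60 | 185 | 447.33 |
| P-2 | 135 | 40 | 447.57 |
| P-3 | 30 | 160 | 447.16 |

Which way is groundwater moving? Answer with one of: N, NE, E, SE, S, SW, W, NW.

W

Taking P-1 as reference: P-2−P-1 = (75, -145, +0.24); P-3−P-1 = (-30, -25, -0.17).
Solve a·Δx + b·Δy = Δh: det = 75·(-25) − (-30)·(-145) = -6225.
∂h/∂x = [(+0.24)·(-25) − (-0.17)·(-145)] / -6225 = +0.004924
∂h/∂y = [75·(-0.17) − (-30)·(+0.24)] / -6225 = +0.0008916
Flow = −∇h = (-0.004924 east, -0.0008916 north), which points west.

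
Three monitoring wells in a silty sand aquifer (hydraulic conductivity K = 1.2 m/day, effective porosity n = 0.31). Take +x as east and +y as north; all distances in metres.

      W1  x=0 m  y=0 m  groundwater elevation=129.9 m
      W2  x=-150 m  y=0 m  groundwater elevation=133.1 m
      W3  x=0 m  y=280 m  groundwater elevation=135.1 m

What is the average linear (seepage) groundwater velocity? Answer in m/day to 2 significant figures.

0.11 m/day

∂h/∂x = (133.1 − 129.9) / (-150 − 0) = -0.02133
∂h/∂y = (135.1 − 129.9) / (280 − 0) = +0.01857
|∇h| = √(-0.02133² + 0.01857²) = 0.02828
Seepage velocity v = K·i/n = 1.2 × 0.02828 / 0.31 = 0.1095 m/day.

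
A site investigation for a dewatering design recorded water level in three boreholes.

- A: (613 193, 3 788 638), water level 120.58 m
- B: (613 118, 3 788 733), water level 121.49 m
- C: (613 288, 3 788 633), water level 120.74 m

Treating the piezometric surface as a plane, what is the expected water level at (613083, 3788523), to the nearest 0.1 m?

119.0 m

Three-point gradient (reference A): Δ to B = (-75, 95, +0.91), Δ to C = (95, -5, +0.16).
∂h/∂x = +0.002283, ∂h/∂y = +0.01138 (det = -8650).
h(613083, 3788523) = 120.58 + (+0.002283)·(-110) + (+0.01138)·(-115) = 120.58 -0.251 -1.309 = 119.020 m.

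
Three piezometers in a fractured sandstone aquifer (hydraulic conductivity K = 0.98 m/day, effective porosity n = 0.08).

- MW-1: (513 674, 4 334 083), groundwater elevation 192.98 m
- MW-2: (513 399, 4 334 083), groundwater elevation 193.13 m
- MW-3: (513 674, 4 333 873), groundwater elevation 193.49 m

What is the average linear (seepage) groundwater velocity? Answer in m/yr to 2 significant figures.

∂h/∂x = (193.13 − 192.98) / (513399 − 513674) = -0.0005455
∂h/∂y = (193.49 − 192.98) / (4333873 − 4334083) = -0.002429
|∇h| = √(-0.0005455² + -0.002429²) = 0.00249
Seepage velocity v = K·i/n = 0.98 × 0.00249 / 0.08 = 0.0305 m/day = 11.14 m/yr.

11 m/yr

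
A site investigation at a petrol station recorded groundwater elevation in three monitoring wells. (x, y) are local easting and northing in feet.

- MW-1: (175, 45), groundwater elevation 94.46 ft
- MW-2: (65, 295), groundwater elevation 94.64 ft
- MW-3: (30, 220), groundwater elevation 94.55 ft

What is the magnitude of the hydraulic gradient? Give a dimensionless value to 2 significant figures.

Taking MW-1 as reference: MW-2−MW-1 = (-110, 250, +0.18); MW-3−MW-1 = (-145, 175, +0.09).
Solve a·Δx + b·Δy = Δh: det = (-110)·175 − (-145)·250 = 17000.
∂h/∂x = [(+0.18)·175 − (+0.09)·250] / 17000 = +0.0005294
∂h/∂y = [(-110)·(+0.09) − (-145)·(+0.18)] / 17000 = +0.0009529
|∇h| = √(0.0005294² + 0.0009529²) = 0.00109

0.0011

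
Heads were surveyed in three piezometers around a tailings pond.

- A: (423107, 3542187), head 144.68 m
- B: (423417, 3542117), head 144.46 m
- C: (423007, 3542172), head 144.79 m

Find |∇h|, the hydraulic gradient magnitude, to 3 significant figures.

0.00140

Taking A as reference: B−A = (310, -70, -0.22); C−A = (-100, -15, +0.11).
Solve a·Δx + b·Δy = Δh: det = 310·(-15) − (-100)·(-70) = -11650.
∂h/∂x = [(-0.22)·(-15) − (+0.11)·(-70)] / -11650 = -0.0009442
∂h/∂y = [310·(+0.11) − (-100)·(-0.22)] / -11650 = -0.001039
|∇h| = √(-0.0009442² + -0.001039²) = 0.001404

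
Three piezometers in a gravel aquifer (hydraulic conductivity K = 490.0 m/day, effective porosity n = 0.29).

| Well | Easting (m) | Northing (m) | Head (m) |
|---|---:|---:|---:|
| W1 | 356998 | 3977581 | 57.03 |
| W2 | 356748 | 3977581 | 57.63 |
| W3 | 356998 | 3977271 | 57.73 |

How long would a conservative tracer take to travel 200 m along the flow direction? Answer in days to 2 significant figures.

∂h/∂x = (57.63 − 57.03) / (356748 − 356998) = -0.002400
∂h/∂y = (57.73 − 57.03) / (3977271 − 3977581) = -0.002258
|∇h| = √(-0.002400² + -0.002258²) = 0.003295
Seepage velocity v = K·i/n = 490.0 × 0.003295 / 0.29 = 5.567 m/day.
t = 200 / 5.567 = 35.93 days.

36 days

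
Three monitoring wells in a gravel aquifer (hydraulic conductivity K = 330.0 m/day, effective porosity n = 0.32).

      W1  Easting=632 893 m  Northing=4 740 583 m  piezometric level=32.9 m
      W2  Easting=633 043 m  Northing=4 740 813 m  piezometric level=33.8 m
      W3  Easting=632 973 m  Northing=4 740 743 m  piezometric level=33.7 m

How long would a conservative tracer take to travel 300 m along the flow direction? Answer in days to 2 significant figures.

Differences from W1: to W2 (Δx, Δy, Δh) = (150, 230, +0.9); to W3 = (80, 160, +0.8).
Solve a·Δx + b·Δy = Δh: det = 150·160 − 80·230 = 5600.
∂h/∂x = [(+0.9)·160 − (+0.8)·230] / 5600 = -0.007143
∂h/∂y = [150·(+0.8) − 80·(+0.9)] / 5600 = +0.008571
|∇h| = √(-0.007143² + 0.008571²) = 0.01116
Seepage velocity v = K·i/n = 330.0 × 0.01116 / 0.32 = 11.51 m/day.
t = 300 / 11.51 = 26.06 days.

26 days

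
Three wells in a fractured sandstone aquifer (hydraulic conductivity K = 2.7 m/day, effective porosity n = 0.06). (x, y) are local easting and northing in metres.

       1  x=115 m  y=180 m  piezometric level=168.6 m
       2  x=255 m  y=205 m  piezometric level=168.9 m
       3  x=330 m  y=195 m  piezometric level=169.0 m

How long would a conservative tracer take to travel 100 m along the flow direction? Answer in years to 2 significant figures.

Differences from 1: to 2 (Δx, Δy, Δh) = (140, 25, +0.3); to 3 = (215, 15, +0.4).
Determinant of the coordinate differences = 140·15 − 215·25 = -3275.
∂h/∂x = [(+0.3)·15 − (+0.4)·25] / -3275 = +0.001679
∂h/∂y = [140·(+0.4) − 215·(+0.3)] / -3275 = +0.002595
|∇h| = √(0.001679² + 0.002595²) = 0.003091
Seepage velocity v = K·i/n = 2.7 × 0.003091 / 0.06 = 0.1391 m/day.
t = 100 / 0.1391 = 718.9 days = 1.97 years.

2.0 years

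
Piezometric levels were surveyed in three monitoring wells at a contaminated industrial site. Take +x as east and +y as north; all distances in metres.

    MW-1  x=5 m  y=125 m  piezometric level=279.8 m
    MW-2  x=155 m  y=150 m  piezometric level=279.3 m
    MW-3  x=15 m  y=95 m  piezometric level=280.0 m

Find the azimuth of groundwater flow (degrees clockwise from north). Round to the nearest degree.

016°

Taking MW-1 as reference: MW-2−MW-1 = (150, 25, -0.5); MW-3−MW-1 = (10, -30, +0.2).
Determinant of the coordinate differences = 150·(-30) − 10·25 = -4750.
∂h/∂x = [(-0.5)·(-30) − (+0.2)·25] / -4750 = -0.002105
∂h/∂y = [150·(+0.2) − 10·(-0.5)] / -4750 = -0.007368
Flow direction (−∇h) has components (+0.002105 E, +0.007368 N).
Azimuth = atan2(E, N) = atan2(+0.002105, +0.007368) = 15.9° ≈ 016°.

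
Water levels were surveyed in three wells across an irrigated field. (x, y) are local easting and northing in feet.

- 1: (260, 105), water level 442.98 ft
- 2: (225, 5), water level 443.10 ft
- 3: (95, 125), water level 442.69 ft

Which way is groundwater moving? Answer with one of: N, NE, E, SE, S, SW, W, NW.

NW

Differences from 1: to 2 (Δx, Δy, Δh) = (-35, -100, +0.12); to 3 = (-165, 20, -0.29).
Determinant of the coordinate differences = (-35)·20 − (-165)·(-100) = -17200.
∂h/∂x = [(+0.12)·20 − (-0.29)·(-100)] / -17200 = +0.001547
∂h/∂y = [(-35)·(-0.29) − (-165)·(+0.12)] / -17200 = -0.001741
Flow = −∇h = (-0.001547 east, +0.001741 north), which points northwest.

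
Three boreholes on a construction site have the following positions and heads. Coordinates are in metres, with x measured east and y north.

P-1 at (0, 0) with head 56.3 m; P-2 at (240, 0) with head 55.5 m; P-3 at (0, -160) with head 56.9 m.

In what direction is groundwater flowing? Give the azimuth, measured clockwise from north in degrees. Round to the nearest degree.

042°

∂h/∂x = (55.5 − 56.3) / (240 − 0) = -0.003333
∂h/∂y = (56.9 − 56.3) / (-160 − 0) = -0.003750
Flow direction (−∇h) has components (+0.003333 E, +0.003750 N).
Azimuth = atan2(E, N) = atan2(+0.003333, +0.003750) = 41.6° ≈ 042°.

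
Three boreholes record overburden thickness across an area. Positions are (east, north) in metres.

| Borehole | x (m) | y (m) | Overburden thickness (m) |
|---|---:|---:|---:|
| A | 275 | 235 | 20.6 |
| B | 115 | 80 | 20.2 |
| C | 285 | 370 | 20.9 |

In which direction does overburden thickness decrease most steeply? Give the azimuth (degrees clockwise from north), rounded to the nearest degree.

With d = a·x + b·y + c and A as origin, the differences give:
  (-160)·a + (-155)·b = -0.4
  10·a + 135·b = +0.3
Eliminate b (×135 and ×(-155), subtract): -20050·a = -7.50 → a = ∂d/∂x = +0.0003741
Back-substitute: b = ∂d/∂y = +0.002195.
Steepest decrease is along −∇f: components (-0.0003741 E, -0.002195 N).
Azimuth = atan2(-0.0003741, -0.002195) = 189.7° ≈ 190°.

190°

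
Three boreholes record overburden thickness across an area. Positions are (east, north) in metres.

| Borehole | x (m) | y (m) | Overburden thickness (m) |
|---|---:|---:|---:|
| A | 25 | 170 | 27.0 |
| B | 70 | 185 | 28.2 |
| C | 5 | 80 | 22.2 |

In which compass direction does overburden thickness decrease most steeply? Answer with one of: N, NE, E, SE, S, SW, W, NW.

S

With d = a·x + b·y + c and A as origin, the differences give:
  45·a + 15·b = +1.2
  (-20)·a + (-90)·b = -4.8
Eliminate b (×(-90) and ×15, subtract): -3750·a = -36.00 → a = ∂d/∂x = +0.009600
Back-substitute: b = ∂d/∂y = +0.05120.
Steepest decrease is along −∇f = (-0.009600 E, -0.05120 N) → south.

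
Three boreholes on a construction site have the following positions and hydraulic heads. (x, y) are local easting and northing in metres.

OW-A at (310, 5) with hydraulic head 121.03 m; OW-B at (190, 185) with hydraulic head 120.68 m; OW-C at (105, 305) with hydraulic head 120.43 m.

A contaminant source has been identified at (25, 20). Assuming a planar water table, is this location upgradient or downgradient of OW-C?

With h = a·x + b·y + c and OW-A as origin, the differences give:
  (-120)·a + 180·b = -0.35
  (-205)·a + 300·b = -0.60
Eliminate b (×300 and ×180, subtract): 900·a = 3.000 → a = ∂h/∂x = +0.003333
Back-substitute: b = ∂h/∂y = +0.0002778.
Head at (25, 20) = 121.03 + (+0.003333)·(-285) + (+0.0002778)·(15) = 120.08 m.
That is lower than the 120.43 m at OW-C, so the point is downgradient.

downgradient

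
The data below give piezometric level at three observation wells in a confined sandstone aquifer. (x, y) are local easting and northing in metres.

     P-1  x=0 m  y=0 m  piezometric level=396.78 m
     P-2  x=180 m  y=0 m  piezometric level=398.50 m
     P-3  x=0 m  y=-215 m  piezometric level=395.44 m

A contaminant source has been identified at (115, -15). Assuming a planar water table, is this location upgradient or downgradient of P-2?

∂h/∂x = (398.50 − 396.78) / (180 − 0) = +0.009556
∂h/∂y = (395.44 − 396.78) / (-215 − 0) = +0.006233
Head at (115, -15) = 396.78 + (+0.009556)·(115) + (+0.006233)·(-15) = 397.79 m.
That is lower than the 398.50 m at P-2, so the point is downgradient.

downgradient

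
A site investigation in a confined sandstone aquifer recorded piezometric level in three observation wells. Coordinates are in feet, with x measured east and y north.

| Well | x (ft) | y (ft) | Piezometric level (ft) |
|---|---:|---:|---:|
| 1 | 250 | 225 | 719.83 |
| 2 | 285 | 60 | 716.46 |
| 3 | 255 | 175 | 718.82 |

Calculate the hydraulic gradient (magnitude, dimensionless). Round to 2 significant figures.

Differences from 1: to 2 (Δx, Δy, Δh) = (35, -165, -3.37); to 3 = (5, -50, -1.01).
Solve a·Δx + b·Δy = Δh: det = 35·(-50) − 5·(-165) = -925.
∂h/∂x = [(-3.37)·(-50) − (-1.01)·(-165)] / -925 = -0.002000
∂h/∂y = [35·(-1.01) − 5·(-3.37)] / -925 = +0.02000
|∇h| = √(-0.002000² + 0.02000²) = 0.0201

0.020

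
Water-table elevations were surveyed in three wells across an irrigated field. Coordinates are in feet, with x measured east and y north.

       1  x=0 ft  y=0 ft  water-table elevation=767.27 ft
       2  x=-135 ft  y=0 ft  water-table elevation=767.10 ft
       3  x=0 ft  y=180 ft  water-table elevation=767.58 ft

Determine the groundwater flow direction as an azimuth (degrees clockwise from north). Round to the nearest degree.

216°

∂h/∂x = (767.10 − 767.27) / (-135 − 0) = +0.001259
∂h/∂y = (767.58 − 767.27) / (180 − 0) = +0.001722
Flow direction (−∇h) has components (-0.001259 E, -0.001722 N).
Azimuth = atan2(E, N) = atan2(-0.001259, -0.001722) = 216.2° ≈ 216°.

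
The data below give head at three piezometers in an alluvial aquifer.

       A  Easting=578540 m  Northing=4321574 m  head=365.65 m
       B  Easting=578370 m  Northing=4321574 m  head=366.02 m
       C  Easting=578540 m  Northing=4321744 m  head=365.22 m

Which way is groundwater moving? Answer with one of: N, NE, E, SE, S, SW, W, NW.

∂h/∂x = (366.02 − 365.65) / (578370 − 578540) = -0.002176
∂h/∂y = (365.22 − 365.65) / (4321744 − 4321574) = -0.002529
Flow = −∇h = (+0.002176 east, +0.002529 north), which points northeast.

NE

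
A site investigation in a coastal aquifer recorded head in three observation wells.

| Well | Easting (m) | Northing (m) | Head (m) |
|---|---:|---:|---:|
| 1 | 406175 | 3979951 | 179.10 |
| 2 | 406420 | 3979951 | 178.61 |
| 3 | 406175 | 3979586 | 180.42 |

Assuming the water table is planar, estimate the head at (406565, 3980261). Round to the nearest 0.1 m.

∂h/∂x = (178.61 − 179.10) / (406420 − 406175) = -0.002000
∂h/∂y = (180.42 − 179.10) / (3979586 − 3979951) = -0.003616
h(406565, 3980261) = 179.10 + (-0.002000)·(390) + (-0.003616)·(310) = 179.10 -0.780 -1.121 = 177.199 m.

177.2 m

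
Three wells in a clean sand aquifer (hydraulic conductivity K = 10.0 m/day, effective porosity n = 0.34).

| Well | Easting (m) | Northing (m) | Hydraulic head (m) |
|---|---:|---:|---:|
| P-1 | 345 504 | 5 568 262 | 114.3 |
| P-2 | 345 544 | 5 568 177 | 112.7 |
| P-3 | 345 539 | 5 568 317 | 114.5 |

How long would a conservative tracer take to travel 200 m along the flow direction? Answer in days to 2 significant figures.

Taking P-1 as reference: P-2−P-1 = (40, -85, -1.6); P-3−P-1 = (35, 55, +0.2).
Determinant of the coordinate differences = 40·55 − 35·(-85) = 5175.
∂h/∂x = [(-1.6)·55 − (+0.2)·(-85)] / 5175 = -0.01372
∂h/∂y = [40·(+0.2) − 35·(-1.6)] / 5175 = +0.01237
|∇h| = √(-0.01372² + 0.01237²) = 0.01847
Seepage velocity v = K·i/n = 10.0 × 0.01847 / 0.34 = 0.5432 m/day.
t = 200 / 0.5432 = 368.2 days.

370 days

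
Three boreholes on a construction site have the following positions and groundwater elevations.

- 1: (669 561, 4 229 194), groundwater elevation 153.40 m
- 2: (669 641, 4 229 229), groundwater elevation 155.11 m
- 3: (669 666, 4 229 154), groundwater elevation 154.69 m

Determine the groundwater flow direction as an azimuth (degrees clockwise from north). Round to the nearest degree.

236°

Taking 1 as reference: 2−1 = (80, 35, +1.71); 3−1 = (105, -40, +1.29).
Determinant of the coordinate differences = 80·(-40) − 105·35 = -6875.
∂h/∂x = [(+1.71)·(-40) − (+1.29)·35] / -6875 = +0.01652
∂h/∂y = [80·(+1.29) − 105·(+1.71)] / -6875 = +0.01111
Flow direction (−∇h) has components (-0.01652 E, -0.01111 N).
Azimuth = atan2(E, N) = atan2(-0.01652, -0.01111) = 236.1° ≈ 236°.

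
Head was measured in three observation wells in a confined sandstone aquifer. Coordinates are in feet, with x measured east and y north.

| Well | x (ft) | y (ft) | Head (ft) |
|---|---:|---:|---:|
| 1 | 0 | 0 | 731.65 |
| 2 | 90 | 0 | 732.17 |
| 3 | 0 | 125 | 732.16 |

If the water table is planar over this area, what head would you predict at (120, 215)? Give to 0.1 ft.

733.2 ft

∂h/∂x = (732.17 − 731.65) / (90 − 0) = +0.005778
∂h/∂y = (732.16 − 731.65) / (125 − 0) = +0.004080
h(120, 215) = 731.65 + (+0.005778)·(120) + (+0.004080)·(215) = 731.65 +0.693 +0.877 = 733.221 ft.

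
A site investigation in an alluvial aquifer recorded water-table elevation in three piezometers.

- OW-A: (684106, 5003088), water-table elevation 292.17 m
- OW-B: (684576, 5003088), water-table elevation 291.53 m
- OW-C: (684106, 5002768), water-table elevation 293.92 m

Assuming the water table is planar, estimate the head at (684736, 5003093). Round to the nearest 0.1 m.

∂h/∂x = (291.53 − 292.17) / (684576 − 684106) = -0.001362
∂h/∂y = (293.92 − 292.17) / (5002768 − 5003088) = -0.005469
h(684736, 5003093) = 292.17 + (-0.001362)·(630) + (-0.005469)·(5) = 292.17 -0.858 -0.027 = 291.285 m.

291.3 m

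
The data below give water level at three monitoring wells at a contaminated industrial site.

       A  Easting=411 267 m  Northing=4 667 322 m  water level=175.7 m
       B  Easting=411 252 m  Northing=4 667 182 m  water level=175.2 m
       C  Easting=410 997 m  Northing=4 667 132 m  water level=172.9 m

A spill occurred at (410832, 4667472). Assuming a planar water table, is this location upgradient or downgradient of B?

downgradient

Three-point gradient (reference A): Δ to B = (-15, -140, -0.5), Δ to C = (-270, -190, -2.8).
∂h/∂x = +0.008498, ∂h/∂y = +0.002661 (det = -34950).
Head at (410832, 4667472) = 175.7 + (+0.008498)·(-435) + (+0.002661)·(150) = 172.40 m.
That is lower than the 175.2 m at B, so the point is downgradient.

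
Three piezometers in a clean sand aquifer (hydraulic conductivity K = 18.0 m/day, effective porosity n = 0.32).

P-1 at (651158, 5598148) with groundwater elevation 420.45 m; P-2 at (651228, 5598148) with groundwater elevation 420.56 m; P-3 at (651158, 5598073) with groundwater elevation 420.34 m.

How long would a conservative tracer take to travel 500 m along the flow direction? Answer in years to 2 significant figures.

∂h/∂x = (420.56 − 420.45) / (651228 − 651158) = +0.001571
∂h/∂y = (420.34 − 420.45) / (5598073 − 5598148) = +0.001467
|∇h| = √(0.001571² + 0.001467²) = 0.002149
Seepage velocity v = K·i/n = 18.0 × 0.002149 / 0.32 = 0.1209 m/day.
t = 500 / 0.1209 = 4136 days = 11.3 years.

11 years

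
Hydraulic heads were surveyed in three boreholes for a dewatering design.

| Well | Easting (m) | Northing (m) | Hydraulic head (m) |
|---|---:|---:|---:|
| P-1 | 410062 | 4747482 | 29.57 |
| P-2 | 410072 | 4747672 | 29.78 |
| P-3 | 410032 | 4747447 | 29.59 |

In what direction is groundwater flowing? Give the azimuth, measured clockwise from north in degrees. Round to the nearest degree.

120°

Taking P-1 as reference: P-2−P-1 = (10, 190, +0.21); P-3−P-1 = (-30, -35, +0.02).
Determinant of the coordinate differences = 10·(-35) − (-30)·190 = 5350.
∂h/∂x = [(+0.21)·(-35) − (+0.02)·190] / 5350 = -0.002084
∂h/∂y = [10·(+0.02) − (-30)·(+0.21)] / 5350 = +0.001215
Flow direction (−∇h) has components (+0.002084 E, -0.001215 N).
Azimuth = atan2(E, N) = atan2(+0.002084, -0.001215) = 120.2° ≈ 120°.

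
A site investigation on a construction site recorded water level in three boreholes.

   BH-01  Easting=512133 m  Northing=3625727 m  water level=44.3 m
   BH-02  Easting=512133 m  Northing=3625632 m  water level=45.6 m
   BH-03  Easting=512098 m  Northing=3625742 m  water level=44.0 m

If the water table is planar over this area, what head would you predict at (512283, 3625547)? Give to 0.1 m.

47.2 m

Three-point gradient (reference BH-01): Δ to BH-02 = (0, -95, +1.3), Δ to BH-03 = (-35, 15, -0.3).
∂h/∂x = +0.002707, ∂h/∂y = -0.01368 (det = -3325).
h(512283, 3625547) = 44.3 + (+0.002707)·(150) + (-0.01368)·(-180) = 44.3 +0.406 +2.463 = 47.169 m.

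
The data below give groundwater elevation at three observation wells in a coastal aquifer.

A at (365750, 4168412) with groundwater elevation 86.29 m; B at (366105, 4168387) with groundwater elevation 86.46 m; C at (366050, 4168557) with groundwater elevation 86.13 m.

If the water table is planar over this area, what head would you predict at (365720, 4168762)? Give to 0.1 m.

Differences from A: to B (Δx, Δy, Δh) = (355, -25, +0.17); to C = (300, 145, -0.16).
Determinant of the coordinate differences = 355·145 − 300·(-25) = 58975.
∂h/∂x = [(+0.17)·145 − (-0.16)·(-25)] / 58975 = +0.0003501
∂h/∂y = [355·(-0.16) − 300·(+0.17)] / 58975 = -0.001828
h(365720, 4168762) = 86.29 + (+0.0003501)·(-30) + (-0.001828)·(350) = 86.29 -0.011 -0.640 = 85.640 m.

85.6 m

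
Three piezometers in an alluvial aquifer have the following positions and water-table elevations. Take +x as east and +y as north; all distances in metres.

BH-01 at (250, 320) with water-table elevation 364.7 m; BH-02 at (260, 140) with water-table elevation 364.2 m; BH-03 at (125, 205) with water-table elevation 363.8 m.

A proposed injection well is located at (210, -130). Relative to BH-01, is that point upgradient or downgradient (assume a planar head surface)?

Differences from BH-01: to BH-02 (Δx, Δy, Δh) = (10, -180, -0.5); to BH-03 = (-125, -115, -0.9).
Solve a·Δx + b·Δy = Δh: det = 10·(-115) − (-125)·(-180) = -23650.
∂h/∂x = [(-0.5)·(-115) − (-0.9)·(-180)] / -23650 = +0.004419
∂h/∂y = [10·(-0.9) − (-125)·(-0.5)] / -23650 = +0.003023
Head at (210, -130) = 364.7 + (+0.004419)·(-40) + (+0.003023)·(-450) = 363.16 m.
That is lower than the 364.7 m at BH-01, so the point is downgradient.

downgradient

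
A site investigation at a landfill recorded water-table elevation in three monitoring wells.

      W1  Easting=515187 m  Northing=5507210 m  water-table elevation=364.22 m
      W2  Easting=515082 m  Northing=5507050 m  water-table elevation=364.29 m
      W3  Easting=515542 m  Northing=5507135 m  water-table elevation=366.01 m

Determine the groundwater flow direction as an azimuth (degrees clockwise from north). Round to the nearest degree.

307°

Three-point gradient (reference W1): Δ to W2 = (-105, -160, +0.07), Δ to W3 = (355, -75, +1.79).
∂h/∂x = +0.004347, ∂h/∂y = -0.003290 (det = 64675).
Flow direction (−∇h) has components (-0.004347 E, +0.003290 N).
Azimuth = atan2(E, N) = atan2(-0.004347, +0.003290) = 307.1° ≈ 307°.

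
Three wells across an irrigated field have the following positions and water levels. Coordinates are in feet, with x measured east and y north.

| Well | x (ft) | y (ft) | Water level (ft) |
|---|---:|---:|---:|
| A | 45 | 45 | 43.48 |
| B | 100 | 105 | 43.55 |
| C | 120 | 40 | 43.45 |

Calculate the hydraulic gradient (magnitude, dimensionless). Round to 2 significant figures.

0.0015

Differences from A: to B (Δx, Δy, Δh) = (55, 60, +0.07); to C = (75, -5, -0.03).
Solve a·Δx + b·Δy = Δh: det = 55·(-5) − 75·60 = -4775.
∂h/∂x = [(+0.07)·(-5) − (-0.03)·60] / -4775 = -0.0003037
∂h/∂y = [55·(-0.03) − 75·(+0.07)] / -4775 = +0.001445
|∇h| = √(-0.0003037² + 0.001445²) = 0.001477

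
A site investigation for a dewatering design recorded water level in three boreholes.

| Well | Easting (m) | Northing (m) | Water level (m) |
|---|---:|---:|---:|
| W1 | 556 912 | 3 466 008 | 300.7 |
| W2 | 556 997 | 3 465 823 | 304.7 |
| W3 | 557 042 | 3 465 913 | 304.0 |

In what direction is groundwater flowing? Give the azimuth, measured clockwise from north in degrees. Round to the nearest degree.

Differences from W1: to W2 (Δx, Δy, Δh) = (85, -185, +4.0); to W3 = (130, -95, +3.3).
Determinant of the coordinate differences = 85·(-95) − 130·(-185) = 15975.
∂h/∂x = [(+4.0)·(-95) − (+3.3)·(-185)] / 15975 = +0.01443
∂h/∂y = [85·(+3.3) − 130·(+4.0)] / 15975 = -0.01499
Flow direction (−∇h) has components (-0.01443 E, +0.01499 N).
Azimuth = atan2(E, N) = atan2(-0.01443, +0.01499) = 316.1° ≈ 316°.

316°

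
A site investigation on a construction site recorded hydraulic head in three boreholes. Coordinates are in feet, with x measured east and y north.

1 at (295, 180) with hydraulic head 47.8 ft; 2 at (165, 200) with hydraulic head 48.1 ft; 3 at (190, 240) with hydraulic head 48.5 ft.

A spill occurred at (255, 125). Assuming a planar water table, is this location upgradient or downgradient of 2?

downgradient

Three-point gradient (reference 1): Δ to 2 = (-130, 20, +0.3), Δ to 3 = (-105, 60, +0.7).
∂h/∂x = -0.0007018, ∂h/∂y = +0.01044 (det = -5700).
Head at (255, 125) = 47.8 + (-0.0007018)·(-40) + (+0.01044)·(-55) = 47.25 ft.
That is lower than the 48.1 ft at 2, so the point is downgradient.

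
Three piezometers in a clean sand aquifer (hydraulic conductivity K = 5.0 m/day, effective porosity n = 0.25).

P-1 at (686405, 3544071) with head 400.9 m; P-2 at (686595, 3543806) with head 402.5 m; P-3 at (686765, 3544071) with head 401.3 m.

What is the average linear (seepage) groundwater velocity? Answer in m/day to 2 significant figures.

Three-point gradient (reference P-1): Δ to P-2 = (190, -265, +1.6), Δ to P-3 = (360, 0, +0.4).
∂h/∂x = +0.001111, ∂h/∂y = -0.005241 (det = 95400).
|∇h| = √(0.001111² + -0.005241²) = 0.005357
Seepage velocity v = K·i/n = 5.0 × 0.005357 / 0.25 = 0.1071 m/day.

0.11 m/day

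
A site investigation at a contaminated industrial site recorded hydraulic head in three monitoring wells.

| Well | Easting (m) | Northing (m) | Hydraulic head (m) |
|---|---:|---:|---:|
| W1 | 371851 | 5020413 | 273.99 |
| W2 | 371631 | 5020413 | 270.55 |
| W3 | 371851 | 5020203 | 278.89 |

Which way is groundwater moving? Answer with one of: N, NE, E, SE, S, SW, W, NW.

∂h/∂x = (270.55 − 273.99) / (371631 − 371851) = +0.01564
∂h/∂y = (278.89 − 273.99) / (5020203 − 5020413) = -0.02333
Flow = −∇h = (-0.01564 east, +0.02333 north), which points northwest.

NW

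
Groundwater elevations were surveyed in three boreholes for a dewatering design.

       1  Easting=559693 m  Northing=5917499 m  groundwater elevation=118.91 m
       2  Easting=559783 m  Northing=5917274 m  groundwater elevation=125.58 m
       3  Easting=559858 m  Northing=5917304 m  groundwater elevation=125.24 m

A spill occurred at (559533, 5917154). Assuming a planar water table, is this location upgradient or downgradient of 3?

With h = a·x + b·y + c and 1 as origin, the differences give:
  90·a + (-225)·b = +6.67
  165·a + (-195)·b = +6.33
Eliminate b (×(-195) and ×(-225), subtract): 19575·a = 123.600 → a = ∂h/∂x = +0.006314
Back-substitute: b = ∂h/∂y = -0.02712.
Head at (559533, 5917154) = 118.91 + (+0.006314)·(-160) + (-0.02712)·(-345) = 127.26 m.
That is higher than the 125.24 m at 3, so the point is upgradient.

upgradient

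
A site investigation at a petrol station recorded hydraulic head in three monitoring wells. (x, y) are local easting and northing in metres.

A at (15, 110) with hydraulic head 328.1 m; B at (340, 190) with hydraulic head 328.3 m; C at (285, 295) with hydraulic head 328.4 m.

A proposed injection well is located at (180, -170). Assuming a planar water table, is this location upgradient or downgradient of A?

With h = a·x + b·y + c and A as origin, the differences give:
  325·a + 80·b = +0.2
  270·a + 185·b = +0.3
Eliminate b (×185 and ×80, subtract): 38525·a = 13.00 → a = ∂h/∂x = +0.0003374
Back-substitute: b = ∂h/∂y = +0.001129.
Head at (180, -170) = 328.1 + (+0.0003374)·(165) + (+0.001129)·(-280) = 327.84 m.
That is lower than the 328.1 m at A, so the point is downgradient.

downgradient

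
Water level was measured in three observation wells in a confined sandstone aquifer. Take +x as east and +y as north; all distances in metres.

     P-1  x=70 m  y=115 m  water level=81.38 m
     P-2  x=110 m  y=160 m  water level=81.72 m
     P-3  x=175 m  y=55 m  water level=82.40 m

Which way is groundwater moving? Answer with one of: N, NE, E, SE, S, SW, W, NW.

W

Taking P-1 as reference: P-2−P-1 = (40, 45, +0.34); P-3−P-1 = (105, -60, +1.02).
Determinant of the coordinate differences = 40·(-60) − 105·45 = -7125.
∂h/∂x = [(+0.34)·(-60) − (+1.02)·45] / -7125 = +0.009305
∂h/∂y = [40·(+1.02) − 105·(+0.34)] / -7125 = -0.0007158
Flow = −∇h = (-0.009305 east, +0.0007158 north), which points west.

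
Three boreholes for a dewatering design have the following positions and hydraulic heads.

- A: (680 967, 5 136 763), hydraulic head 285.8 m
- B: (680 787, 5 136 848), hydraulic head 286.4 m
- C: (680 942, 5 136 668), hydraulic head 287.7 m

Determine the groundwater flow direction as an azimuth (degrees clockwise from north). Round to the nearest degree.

034°

With h = a·x + b·y + c and A as origin, the differences give:
  (-180)·a + 85·b = +0.6
  (-25)·a + (-95)·b = +1.9
Eliminate b (×(-95) and ×85, subtract): 19225·a = -218.50 → a = ∂h/∂x = -0.01137
Back-substitute: b = ∂h/∂y = -0.01701.
Flow direction (−∇h) has components (+0.01137 E, +0.01701 N).
Azimuth = atan2(E, N) = atan2(+0.01137, +0.01701) = 33.8° ≈ 034°.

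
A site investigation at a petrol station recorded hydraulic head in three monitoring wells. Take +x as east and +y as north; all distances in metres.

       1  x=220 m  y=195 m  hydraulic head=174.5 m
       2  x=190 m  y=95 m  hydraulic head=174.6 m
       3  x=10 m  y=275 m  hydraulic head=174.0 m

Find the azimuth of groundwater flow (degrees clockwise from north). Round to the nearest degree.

311°

Taking 1 as reference: 2−1 = (-30, -100, +0.1); 3−1 = (-210, 80, -0.5).
Determinant of the coordinate differences = (-30)·80 − (-210)·(-100) = -23400.
∂h/∂x = [(+0.1)·80 − (-0.5)·(-100)] / -23400 = +0.001795
∂h/∂y = [(-30)·(-0.5) − (-210)·(+0.1)] / -23400 = -0.001538
Flow direction (−∇h) has components (-0.001795 E, +0.001538 N).
Azimuth = atan2(E, N) = atan2(-0.001795, +0.001538) = 310.6° ≈ 311°.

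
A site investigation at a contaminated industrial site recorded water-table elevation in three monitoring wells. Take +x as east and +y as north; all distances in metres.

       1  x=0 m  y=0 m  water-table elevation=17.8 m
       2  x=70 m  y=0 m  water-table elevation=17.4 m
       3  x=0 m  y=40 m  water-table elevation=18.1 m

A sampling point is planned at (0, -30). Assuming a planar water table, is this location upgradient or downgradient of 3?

∂h/∂x = (17.4 − 17.8) / (70 − 0) = -0.005714
∂h/∂y = (18.1 − 17.8) / (40 − 0) = +0.007500
Head at (0, -30) = 17.8 + (-0.005714)·(0) + (+0.007500)·(-30) = 17.57 m.
That is lower than the 18.1 m at 3, so the point is downgradient.

downgradient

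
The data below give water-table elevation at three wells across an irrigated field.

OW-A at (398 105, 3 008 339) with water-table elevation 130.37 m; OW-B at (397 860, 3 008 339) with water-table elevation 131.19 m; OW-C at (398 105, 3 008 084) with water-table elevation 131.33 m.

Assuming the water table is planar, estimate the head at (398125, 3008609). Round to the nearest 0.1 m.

129.3 m

∂h/∂x = (131.19 − 130.37) / (397860 − 398105) = -0.003347
∂h/∂y = (131.33 − 130.37) / (3008084 − 3008339) = -0.003765
h(398125, 3008609) = 130.37 + (-0.003347)·(20) + (-0.003765)·(270) = 130.37 -0.067 -1.016 = 129.287 m.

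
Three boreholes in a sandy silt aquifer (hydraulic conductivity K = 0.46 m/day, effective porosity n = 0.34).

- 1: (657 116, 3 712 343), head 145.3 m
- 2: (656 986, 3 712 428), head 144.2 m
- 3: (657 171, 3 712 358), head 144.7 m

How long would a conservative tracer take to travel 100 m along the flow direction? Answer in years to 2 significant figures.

Differences from 1: to 2 (Δx, Δy, Δh) = (-130, 85, -1.1); to 3 = (55, 15, -0.6).
Solve a·Δx + b·Δy = Δh: det = (-130)·15 − 55·85 = -6625.
∂h/∂x = [(-1.1)·15 − (-0.6)·85] / -6625 = -0.005208
∂h/∂y = [(-130)·(-0.6) − 55·(-1.1)] / -6625 = -0.02091
|∇h| = √(-0.005208² + -0.02091²) = 0.02155
Seepage velocity v = K·i/n = 0.46 × 0.02155 / 0.34 = 0.02916 m/day.
t = 100 / 0.02916 = 3429 days = 9.39 years.

9.4 years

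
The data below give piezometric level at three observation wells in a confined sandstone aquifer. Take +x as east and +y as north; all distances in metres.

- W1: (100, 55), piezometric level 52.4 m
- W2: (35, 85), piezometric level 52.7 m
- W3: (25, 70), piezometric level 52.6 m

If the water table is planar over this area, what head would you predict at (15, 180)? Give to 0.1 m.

Three-point gradient (reference W1): Δ to W2 = (-65, 30, +0.3), Δ to W3 = (-75, 15, +0.2).
∂h/∂x = -0.001176, ∂h/∂y = +0.007451 (det = 1275).
h(15, 180) = 52.4 + (-0.001176)·(-85) + (+0.007451)·(125) = 52.4 +0.100 +0.931 = 53.431 m.

53.4 m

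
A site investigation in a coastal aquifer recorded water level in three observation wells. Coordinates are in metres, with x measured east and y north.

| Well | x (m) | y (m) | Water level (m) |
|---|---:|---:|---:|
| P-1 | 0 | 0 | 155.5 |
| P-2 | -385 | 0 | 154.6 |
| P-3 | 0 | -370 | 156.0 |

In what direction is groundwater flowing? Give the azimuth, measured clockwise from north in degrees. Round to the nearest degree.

300°

∂h/∂x = (154.6 − 155.5) / (-385 − 0) = +0.002338
∂h/∂y = (156.0 − 155.5) / (-370 − 0) = -0.001351
Flow direction (−∇h) has components (-0.002338 E, +0.001351 N).
Azimuth = atan2(E, N) = atan2(-0.002338, +0.001351) = 300.0° ≈ 300°.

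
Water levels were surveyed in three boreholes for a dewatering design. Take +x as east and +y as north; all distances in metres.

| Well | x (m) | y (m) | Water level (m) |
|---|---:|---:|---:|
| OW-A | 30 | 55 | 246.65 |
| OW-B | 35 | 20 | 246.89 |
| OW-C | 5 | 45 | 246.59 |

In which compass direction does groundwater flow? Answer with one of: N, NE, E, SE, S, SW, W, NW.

NW

With h = a·x + b·y + c and OW-A as origin, the differences give:
  5·a + (-35)·b = +0.24
  (-25)·a + (-10)·b = -0.06
Eliminate b (×(-10) and ×(-35), subtract): -925·a = -4.500 → a = ∂h/∂x = +0.004865
Back-substitute: b = ∂h/∂y = -0.006162.
Flow = −∇h = (-0.004865 east, +0.006162 north), which points northwest.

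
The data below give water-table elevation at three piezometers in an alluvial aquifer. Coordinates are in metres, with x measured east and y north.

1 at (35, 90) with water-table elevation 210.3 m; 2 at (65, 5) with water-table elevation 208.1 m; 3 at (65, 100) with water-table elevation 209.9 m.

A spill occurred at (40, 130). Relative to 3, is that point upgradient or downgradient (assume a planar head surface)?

Differences from 1: to 2 (Δx, Δy, Δh) = (30, -85, -2.2); to 3 = (30, 10, -0.4).
Determinant of the coordinate differences = 30·10 − 30·(-85) = 2850.
∂h/∂x = [(-2.2)·10 − (-0.4)·(-85)] / 2850 = -0.01965
∂h/∂y = [30·(-0.4) − 30·(-2.2)] / 2850 = +0.01895
Head at (40, 130) = 210.3 + (-0.01965)·(5) + (+0.01895)·(40) = 210.96 m.
That is higher than the 209.9 m at 3, so the point is upgradient.

upgradient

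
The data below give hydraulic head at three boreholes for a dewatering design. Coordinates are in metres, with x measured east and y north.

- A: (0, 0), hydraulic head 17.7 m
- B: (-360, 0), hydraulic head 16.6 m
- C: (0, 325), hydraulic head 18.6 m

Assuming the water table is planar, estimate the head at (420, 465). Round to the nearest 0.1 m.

∂h/∂x = (16.6 − 17.7) / (-360 − 0) = +0.003056
∂h/∂y = (18.6 − 17.7) / (325 − 0) = +0.002769
h(420, 465) = 17.7 + (+0.003056)·(420) + (+0.002769)·(465) = 17.7 +1.283 +1.288 = 20.271 m.

20.3 m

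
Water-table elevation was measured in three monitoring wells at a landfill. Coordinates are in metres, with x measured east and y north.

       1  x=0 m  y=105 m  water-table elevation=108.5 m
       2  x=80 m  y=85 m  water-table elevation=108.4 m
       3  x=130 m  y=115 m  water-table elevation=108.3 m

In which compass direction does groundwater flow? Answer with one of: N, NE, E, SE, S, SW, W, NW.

With h = a·x + b·y + c and 1 as origin, the differences give:
  80·a + (-20)·b = -0.1
  130·a + 10·b = -0.2
Eliminate b (×10 and ×(-20), subtract): 3400·a = -5.00 → a = ∂h/∂x = -0.001471
Back-substitute: b = ∂h/∂y = -0.0008824.
Flow = −∇h = (+0.001471 east, +0.0008824 north), which points northeast.

NE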